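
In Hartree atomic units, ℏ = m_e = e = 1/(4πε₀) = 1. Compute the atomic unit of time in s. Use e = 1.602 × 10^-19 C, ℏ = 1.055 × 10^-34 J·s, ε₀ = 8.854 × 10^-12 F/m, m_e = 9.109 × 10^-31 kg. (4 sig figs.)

2.423 × 10^-17 s

Dimensional analysis gives τ_au = (4πε₀)²ℏ³/(m_e e⁴).
E_h = 4.354 × 10^-18 J
ℏ/E_h = 2.423 × 10^-17 s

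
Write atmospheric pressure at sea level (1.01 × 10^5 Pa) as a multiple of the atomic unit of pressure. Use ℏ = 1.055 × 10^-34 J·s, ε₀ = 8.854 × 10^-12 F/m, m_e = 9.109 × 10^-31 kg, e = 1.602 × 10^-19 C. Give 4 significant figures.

3.448 × 10^-9

atomic unit of pressure: P_au = E_h/a₀³ = m_e⁴e¹⁰/((4πε₀)⁵ℏ⁸) = 2.929 × 10^13 Pa.
1.01 × 10^5 / 2.929 × 10^13 = 3.448 × 10^-9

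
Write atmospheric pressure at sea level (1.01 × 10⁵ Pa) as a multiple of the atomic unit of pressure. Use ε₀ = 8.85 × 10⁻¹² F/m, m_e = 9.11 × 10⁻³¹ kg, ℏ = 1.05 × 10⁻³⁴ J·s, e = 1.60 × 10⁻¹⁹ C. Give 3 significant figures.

3.35 × 10⁻⁹

atomic unit of pressure: P_au = E_h/a₀³ = m_e⁴e¹⁰/((4πε₀)⁵ℏ⁸) = 3.01 × 10¹³ Pa.
1.01 × 10⁵ / 3.01 × 10¹³ = 3.35 × 10⁻⁹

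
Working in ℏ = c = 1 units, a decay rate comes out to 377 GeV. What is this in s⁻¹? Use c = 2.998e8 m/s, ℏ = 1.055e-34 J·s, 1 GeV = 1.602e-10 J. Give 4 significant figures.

5.725e26 s⁻¹

A rate is [E]/ℏ; divide by ℏ.
1 GeV → 1/ℏ × (1 GeV in J) = 1.518e24 s⁻¹.
Result: 377 × 1.518e24 = 5.725e26 s⁻¹.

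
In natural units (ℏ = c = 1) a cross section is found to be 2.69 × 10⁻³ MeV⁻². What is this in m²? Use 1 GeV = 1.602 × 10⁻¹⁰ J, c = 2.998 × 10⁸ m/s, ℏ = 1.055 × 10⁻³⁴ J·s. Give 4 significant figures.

Area is [L]² = [E]⁻²·(ℏc)²; restore (ℏc)².
1 GeV⁻² → (ℏc)² × (1 GeV in J)⁻² = 3.898 × 10⁻³² m².
Convert the energy scale: 2.69 × 10⁻³ MeV⁻² = 2.69 × 10³ GeV⁻².
Result: 2.69 × 10³ × 3.898 × 10⁻³² = 1.049 × 10⁻²⁸ m².

1.049 × 10⁻²⁸ m²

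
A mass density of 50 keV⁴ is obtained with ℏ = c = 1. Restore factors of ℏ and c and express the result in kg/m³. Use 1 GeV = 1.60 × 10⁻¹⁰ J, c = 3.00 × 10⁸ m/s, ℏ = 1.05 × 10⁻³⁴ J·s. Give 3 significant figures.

Mass density is [E]/(c²[L]³) = [E]⁴/(ℏ³c⁵).
1 GeV⁴ → 1/(ℏ³c⁵) × (1 GeV in J)⁴ = 2.33 × 10²⁰ kg/m³.
Convert the energy scale: 50 keV⁴ = 5.00 × 10⁻²³ GeV⁴.
Result: 5.00 × 10⁻²³ × 2.33 × 10²⁰ = 0.0116 kg/m³.

0.0116 kg/m³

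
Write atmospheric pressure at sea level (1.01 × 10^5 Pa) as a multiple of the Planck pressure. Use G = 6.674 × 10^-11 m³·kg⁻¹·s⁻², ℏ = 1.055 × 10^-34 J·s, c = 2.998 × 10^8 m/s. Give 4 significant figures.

Planck pressure: p_P = c⁷/(ℏG²) = 4.632 × 10^113 Pa.
1.01 × 10^5 / 4.632 × 10^113 = 2.180 × 10^-109

2.180 × 10^-109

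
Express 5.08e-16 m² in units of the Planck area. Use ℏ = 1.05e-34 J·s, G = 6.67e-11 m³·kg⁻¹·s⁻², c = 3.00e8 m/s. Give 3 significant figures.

1.96e54

Planck area: A_P = ℏG/c³ = 2.59e-70 m².
5.08e-16 / 2.59e-70 = 1.96e54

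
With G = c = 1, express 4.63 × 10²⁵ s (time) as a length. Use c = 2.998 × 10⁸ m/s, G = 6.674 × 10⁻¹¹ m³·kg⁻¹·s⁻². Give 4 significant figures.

1.388 × 10³⁴ m

Time → length via c.
4.63 × 10²⁵ s × (c) = 1.388 × 10³⁴ m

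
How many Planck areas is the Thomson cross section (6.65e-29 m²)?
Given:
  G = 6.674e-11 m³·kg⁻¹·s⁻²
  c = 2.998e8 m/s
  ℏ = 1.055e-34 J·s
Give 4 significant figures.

2.545e41

Planck area: A_P = ℏG/c³ = 2.613e-70 m².
6.65e-29 / 2.613e-70 = 2.545e41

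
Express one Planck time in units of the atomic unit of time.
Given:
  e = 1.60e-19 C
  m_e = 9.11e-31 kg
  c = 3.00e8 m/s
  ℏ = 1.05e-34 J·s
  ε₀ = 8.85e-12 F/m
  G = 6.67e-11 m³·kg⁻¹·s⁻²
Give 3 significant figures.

2.24e-27

Planck time: t_P = √(ℏG/c⁵) = 5.37e-44 s
atomic unit of time: τ_au = (4πε₀)²ℏ³/(m_e e⁴) = 2.40e-17 s
ratio = 5.37e-44 / 2.40e-17 = 2.24e-27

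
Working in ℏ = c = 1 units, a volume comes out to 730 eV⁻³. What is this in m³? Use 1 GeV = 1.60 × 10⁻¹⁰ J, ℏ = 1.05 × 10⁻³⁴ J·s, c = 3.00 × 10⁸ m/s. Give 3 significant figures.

5.57 × 10⁻¹⁸ m³

Volume is [L]³ = [E]⁻³·(ℏc)³.
1 GeV⁻³ → (ℏc)³ × (1 GeV in J)⁻³ = 7.63 × 10⁻⁴⁸ m³.
Convert the energy scale: 730 eV⁻³ = 7.30 × 10²⁹ GeV⁻³.
Result: 7.30 × 10²⁹ × 7.63 × 10⁻⁴⁸ = 5.57 × 10⁻¹⁸ m³.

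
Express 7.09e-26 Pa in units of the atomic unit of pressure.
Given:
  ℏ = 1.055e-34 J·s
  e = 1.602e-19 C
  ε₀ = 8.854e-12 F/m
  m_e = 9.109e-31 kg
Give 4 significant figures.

atomic unit of pressure: P_au = E_h/a₀³ = m_e⁴e¹⁰/((4πε₀)⁵ℏ⁸) = 2.929e13 Pa.
7.09e-26 / 2.929e13 = 2.420e-39

2.420e-39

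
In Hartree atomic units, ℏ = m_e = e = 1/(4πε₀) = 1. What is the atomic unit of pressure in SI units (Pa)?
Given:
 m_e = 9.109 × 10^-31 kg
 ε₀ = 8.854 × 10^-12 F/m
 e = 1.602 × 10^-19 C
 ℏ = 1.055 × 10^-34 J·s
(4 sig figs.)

From ℏ = m_e = e = 1/(4πε₀) = 1 the pressure scale is P_au = E_h/a₀³ = m_e⁴e¹⁰/((4πε₀)⁵ℏ⁸).
E_h = 4.354 × 10^-18 J
a₀ = 5.297 × 10^-11 m
E_h/a₀³ = 2.929 × 10^13 Pa

2.929 × 10^13 Pa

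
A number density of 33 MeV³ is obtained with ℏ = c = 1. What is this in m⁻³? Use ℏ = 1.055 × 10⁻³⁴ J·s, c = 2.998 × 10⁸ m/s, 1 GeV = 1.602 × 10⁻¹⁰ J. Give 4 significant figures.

Number density is [L]⁻³ = [E]³/(ℏc)³.
1 GeV³ → 1/(ℏc)³ × (1 GeV in J)³ = 1.299 × 10⁴⁷ m⁻³.
Convert the energy scale: 33 MeV³ = 3.30 × 10⁻⁸ GeV³.
Result: 3.30 × 10⁻⁸ × 1.299 × 10⁴⁷ = 4.288 × 10³⁹ m⁻³.

4.288 × 10³⁹ m⁻³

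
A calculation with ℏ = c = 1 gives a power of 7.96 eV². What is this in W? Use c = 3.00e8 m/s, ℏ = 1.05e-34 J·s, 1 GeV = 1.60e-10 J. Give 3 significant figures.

1.94e-3 W

Power is [E]/[T] = [E]²/ℏ.
1 GeV² → 1/ℏ × (1 GeV in J)² = 2.44e14 W.
Convert the energy scale: 7.96 eV² = 7.96e-18 GeV².
Result: 7.96e-18 × 2.44e14 = 1.94e-3 W.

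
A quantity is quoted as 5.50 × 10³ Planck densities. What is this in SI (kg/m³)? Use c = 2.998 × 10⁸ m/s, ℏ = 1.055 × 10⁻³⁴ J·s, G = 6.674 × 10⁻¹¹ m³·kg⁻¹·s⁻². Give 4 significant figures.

One Planck density: ρ_P = c⁵/(ℏG²) = 5.154 × 10⁹⁶ kg/m³.
5.50 × 10³ × 5.154 × 10⁹⁶ kg/m³ = 2.835 × 10¹⁰⁰ kg/m³

2.835 × 10¹⁰⁰ kg/m³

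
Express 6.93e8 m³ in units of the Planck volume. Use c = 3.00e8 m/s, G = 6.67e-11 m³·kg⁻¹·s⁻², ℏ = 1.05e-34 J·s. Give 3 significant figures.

Planck volume: V_P = (ℏG/c³)^(3/2) = 4.18e-105 m³.
6.93e8 / 4.18e-105 = 1.66e113

1.66e113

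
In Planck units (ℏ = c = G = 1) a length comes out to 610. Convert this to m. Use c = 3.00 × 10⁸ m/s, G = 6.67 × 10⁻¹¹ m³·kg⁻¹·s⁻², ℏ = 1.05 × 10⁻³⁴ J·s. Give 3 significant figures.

One Planck length: ℓ_P = √(ℏG/c³) = 1.61 × 10⁻³⁵ m.
610 × 1.61 × 10⁻³⁵ m = 9.82 × 10⁻³³ m

9.82 × 10⁻³³ m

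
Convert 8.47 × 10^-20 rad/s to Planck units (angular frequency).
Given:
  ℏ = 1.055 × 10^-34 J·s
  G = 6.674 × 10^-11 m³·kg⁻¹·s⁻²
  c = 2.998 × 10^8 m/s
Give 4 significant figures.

Planck angular frequency: ω_P = √(c⁵/(ℏG)) = 1.855 × 10^43 rad/s.
8.47 × 10^-20 / 1.855 × 10^43 = 4.567 × 10^-63

4.567 × 10^-63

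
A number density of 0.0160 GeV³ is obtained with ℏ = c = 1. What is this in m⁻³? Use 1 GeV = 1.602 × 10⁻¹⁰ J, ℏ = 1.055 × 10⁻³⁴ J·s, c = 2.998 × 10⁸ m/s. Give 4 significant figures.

2.079 × 10⁴⁵ m⁻³

Number density is [L]⁻³ = [E]³/(ℏc)³.
1 GeV³ → 1/(ℏc)³ × (1 GeV in J)³ = 1.299 × 10⁴⁷ m⁻³.
Result: 0.0160 × 1.299 × 10⁴⁷ = 2.079 × 10⁴⁵ m⁻³.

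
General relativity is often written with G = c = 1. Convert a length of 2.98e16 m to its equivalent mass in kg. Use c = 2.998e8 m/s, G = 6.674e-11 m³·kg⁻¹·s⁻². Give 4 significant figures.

Length → mass via c²/G.
2.98e16 m × (c²/G) = 4.013e43 kg

4.013e43 kg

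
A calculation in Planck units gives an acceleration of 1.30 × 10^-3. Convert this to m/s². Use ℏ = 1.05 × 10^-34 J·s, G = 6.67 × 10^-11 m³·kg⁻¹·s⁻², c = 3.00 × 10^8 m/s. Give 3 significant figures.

One Planck acceleration: a_P = √(c⁷/(ℏG)) = 5.59 × 10^51 m/s².
1.30 × 10^-3 × 5.59 × 10^51 m/s² = 7.26 × 10^48 m/s²

7.26 × 10^48 m/s²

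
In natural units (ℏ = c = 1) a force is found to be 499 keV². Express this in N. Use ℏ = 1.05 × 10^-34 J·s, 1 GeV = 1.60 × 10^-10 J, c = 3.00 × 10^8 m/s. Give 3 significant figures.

Force is [E]/[L] = [E]²/(ℏc); restore (ℏc)⁻¹.
1 GeV² → 1/(ℏc) × (1 GeV in J)² = 8.13 × 10^5 N.
Convert the energy scale: 499 keV² = 4.99 × 10^-10 GeV².
Result: 4.99 × 10^-10 × 8.13 × 10^5 = 4.06 × 10^-4 N.

4.06 × 10^-4 N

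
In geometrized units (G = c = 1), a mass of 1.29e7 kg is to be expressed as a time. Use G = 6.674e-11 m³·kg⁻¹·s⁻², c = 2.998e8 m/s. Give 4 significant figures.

3.195e-29 s

Mass → time via G/c³.
1.29e7 kg × (G/c³) = 3.195e-29 s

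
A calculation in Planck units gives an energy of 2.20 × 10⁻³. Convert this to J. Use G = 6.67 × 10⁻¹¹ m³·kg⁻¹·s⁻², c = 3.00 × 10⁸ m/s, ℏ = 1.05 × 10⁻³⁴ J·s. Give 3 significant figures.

4.30 × 10⁶ J

One Planck energy: E_P = √(ℏc⁵/G) = 1.96 × 10⁹ J.
2.20 × 10⁻³ × 1.96 × 10⁹ J = 4.30 × 10⁶ J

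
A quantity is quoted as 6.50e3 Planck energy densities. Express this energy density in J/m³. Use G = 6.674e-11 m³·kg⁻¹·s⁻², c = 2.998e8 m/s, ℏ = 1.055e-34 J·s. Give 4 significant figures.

One Planck energy density: u_P = c⁷/(ℏG²) = 4.632e113 J/m³.
6.50e3 × 4.632e113 J/m³ = 3.011e117 J/m³

3.011e117 J/m³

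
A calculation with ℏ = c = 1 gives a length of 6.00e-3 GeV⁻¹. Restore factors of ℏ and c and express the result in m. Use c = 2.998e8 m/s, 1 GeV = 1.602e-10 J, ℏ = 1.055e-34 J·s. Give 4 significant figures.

A length is [E]⁻¹ in ℏ=c=1; restore one factor of ℏc.
1 GeV⁻¹ → ℏc × (1 GeV in J)⁻¹ = 1.974e-16 m.
Result: 6.00e-3 × 1.974e-16 = 1.185e-18 m.

1.185e-18 m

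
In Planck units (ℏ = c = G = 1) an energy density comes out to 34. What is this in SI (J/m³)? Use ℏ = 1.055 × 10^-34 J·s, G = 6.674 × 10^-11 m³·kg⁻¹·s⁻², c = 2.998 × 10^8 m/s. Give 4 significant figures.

One Planck energy density: u_P = c⁷/(ℏG²) = 4.632 × 10^113 J/m³.
34 × 4.632 × 10^113 J/m³ = 1.575 × 10^115 J/m³

1.575 × 10^115 J/m³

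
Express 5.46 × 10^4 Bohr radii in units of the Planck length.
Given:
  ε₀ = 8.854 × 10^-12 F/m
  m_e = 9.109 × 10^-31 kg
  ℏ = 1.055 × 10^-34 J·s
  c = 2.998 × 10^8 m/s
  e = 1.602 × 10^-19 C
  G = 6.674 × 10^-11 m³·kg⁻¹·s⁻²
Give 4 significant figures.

Bohr radius: a₀ = 4πε₀ℏ²/(m_e e²) = 5.297 × 10^-11 m
Planck length: ℓ_P = √(ℏG/c³) = 1.616 × 10^-35 m
5.46 × 10^4 × 5.297 × 10^-11 / 1.616 × 10^-35 = 1.789 × 10^29

1.789 × 10^29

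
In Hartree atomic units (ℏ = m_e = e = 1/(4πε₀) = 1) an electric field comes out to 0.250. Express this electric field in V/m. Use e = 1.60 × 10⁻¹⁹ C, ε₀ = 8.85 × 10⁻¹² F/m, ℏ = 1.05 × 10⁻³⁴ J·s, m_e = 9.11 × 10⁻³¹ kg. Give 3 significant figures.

1.30 × 10¹¹ V/m

One atomic unit of electric field: E_au = E_h/(e a₀) = m_e²e⁵/((4πε₀)³ℏ⁴) = 5.20 × 10¹¹ V/m.
0.250 × 5.20 × 10¹¹ V/m = 1.30 × 10¹¹ V/m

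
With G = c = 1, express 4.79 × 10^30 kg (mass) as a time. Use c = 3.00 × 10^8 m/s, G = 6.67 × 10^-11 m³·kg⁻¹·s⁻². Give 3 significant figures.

Mass → time via G/c³.
4.79 × 10^30 kg × (G/c³) = 1.18 × 10^-5 s

1.18 × 10^-5 s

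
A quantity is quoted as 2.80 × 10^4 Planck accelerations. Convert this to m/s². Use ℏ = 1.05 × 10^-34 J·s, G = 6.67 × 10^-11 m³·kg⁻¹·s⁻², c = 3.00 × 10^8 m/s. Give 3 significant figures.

1.56 × 10^56 m/s²

One Planck acceleration: a_P = √(c⁷/(ℏG)) = 5.59 × 10^51 m/s².
2.80 × 10^4 × 5.59 × 10^51 m/s² = 1.56 × 10^56 m/s²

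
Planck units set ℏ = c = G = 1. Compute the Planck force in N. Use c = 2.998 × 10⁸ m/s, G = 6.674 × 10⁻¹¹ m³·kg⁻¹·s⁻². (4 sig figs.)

1.210 × 10⁴⁴ N

Dimensional analysis gives F_P = c⁴/G.
  = 8.078 × 10³³ / 6.674 × 10⁻¹¹
  = 1.210 × 10⁴⁴ N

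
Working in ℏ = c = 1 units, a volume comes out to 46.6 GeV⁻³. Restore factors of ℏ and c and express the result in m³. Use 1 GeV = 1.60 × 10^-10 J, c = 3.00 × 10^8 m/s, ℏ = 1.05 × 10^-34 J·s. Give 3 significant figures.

Volume is [L]³ = [E]⁻³·(ℏc)³.
1 GeV⁻³ → (ℏc)³ × (1 GeV in J)⁻³ = 7.63 × 10^-48 m³.
Result: 46.6 × 7.63 × 10^-48 = 3.56 × 10^-46 m³.

3.56 × 10^-46 m³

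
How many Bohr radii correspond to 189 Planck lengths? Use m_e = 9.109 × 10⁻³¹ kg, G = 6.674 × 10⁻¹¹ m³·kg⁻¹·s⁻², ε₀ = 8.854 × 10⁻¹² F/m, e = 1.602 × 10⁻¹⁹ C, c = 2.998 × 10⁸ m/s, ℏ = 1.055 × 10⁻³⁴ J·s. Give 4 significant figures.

Planck length: ℓ_P = √(ℏG/c³) = 1.616 × 10⁻³⁵ m
Bohr radius: a₀ = 4πε₀ℏ²/(m_e e²) = 5.297 × 10⁻¹¹ m
189 × 1.616 × 10⁻³⁵ / 5.297 × 10⁻¹¹ = 5.767 × 10⁻²³

5.767 × 10⁻²³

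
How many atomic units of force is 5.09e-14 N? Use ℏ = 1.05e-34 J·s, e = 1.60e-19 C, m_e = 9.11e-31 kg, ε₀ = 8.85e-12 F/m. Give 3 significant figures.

atomic unit of force: F_au = E_h/a₀ = m_e²e⁶/((4πε₀)³ℏ⁴) = 8.33e-8 N.
5.09e-14 / 8.33e-8 = 6.11e-7

6.11e-7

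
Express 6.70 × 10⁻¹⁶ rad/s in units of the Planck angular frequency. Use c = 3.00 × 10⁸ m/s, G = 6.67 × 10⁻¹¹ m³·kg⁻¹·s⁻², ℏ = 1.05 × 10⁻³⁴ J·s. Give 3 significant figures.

Planck angular frequency: ω_P = √(c⁵/(ℏG)) = 1.86 × 10⁴³ rad/s.
6.70 × 10⁻¹⁶ / 1.86 × 10⁴³ = 3.60 × 10⁻⁵⁹

3.60 × 10⁻⁵⁹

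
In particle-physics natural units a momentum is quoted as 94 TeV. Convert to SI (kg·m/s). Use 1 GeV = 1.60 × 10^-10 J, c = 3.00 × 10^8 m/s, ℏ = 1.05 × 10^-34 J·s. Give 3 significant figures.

5.01 × 10^-14 kg·m/s

Momentum is [E]/c; divide by c.
1 GeV → 1/c × (1 GeV in J) = 5.33 × 10^-19 kg·m/s.
Convert the energy scale: 94 TeV = 9.40 × 10^4 GeV.
Result: 9.40 × 10^4 × 5.33 × 10^-19 = 5.01 × 10^-14 kg·m/s.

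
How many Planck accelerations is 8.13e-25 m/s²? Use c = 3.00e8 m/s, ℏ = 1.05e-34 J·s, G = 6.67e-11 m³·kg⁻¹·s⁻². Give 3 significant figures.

Planck acceleration: a_P = √(c⁷/(ℏG)) = 5.59e51 m/s².
8.13e-25 / 5.59e51 = 1.45e-76

1.45e-76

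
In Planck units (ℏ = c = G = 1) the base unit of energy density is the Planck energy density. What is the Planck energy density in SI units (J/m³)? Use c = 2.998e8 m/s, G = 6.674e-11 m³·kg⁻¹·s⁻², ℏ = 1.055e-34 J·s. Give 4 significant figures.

4.632e113 J/m³

u_P = c⁷/(ℏG²)
  = 2.177e59 / 4.699e-55
  = 4.632e113 J/m³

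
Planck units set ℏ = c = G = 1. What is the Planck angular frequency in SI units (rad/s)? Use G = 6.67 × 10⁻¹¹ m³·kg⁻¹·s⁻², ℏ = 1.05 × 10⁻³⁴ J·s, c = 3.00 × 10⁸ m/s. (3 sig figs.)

1.86 × 10⁴³ rad/s

The unique combination of the constants set to 1 with dimensions of angular frequency is ω_P = √(c⁵/(ℏG)).
  = √(3.47 × 10⁸⁶)
  = 1.86 × 10⁴³ rad/s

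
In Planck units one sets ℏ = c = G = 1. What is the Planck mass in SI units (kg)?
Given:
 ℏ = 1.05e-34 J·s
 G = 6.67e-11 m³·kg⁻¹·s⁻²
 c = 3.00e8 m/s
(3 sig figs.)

m_P = √(ℏc/G)
  = √(4.72e-16)
  = 2.17e-8 kg

2.17e-8 kg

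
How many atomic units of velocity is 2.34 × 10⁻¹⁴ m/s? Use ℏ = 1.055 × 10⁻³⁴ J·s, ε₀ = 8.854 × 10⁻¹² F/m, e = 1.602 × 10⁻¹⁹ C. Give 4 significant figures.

1.070 × 10⁻²⁰

atomic unit of velocity: v_au = e²/(4πε₀ℏ) = 2.186 × 10⁶ m/s.
2.34 × 10⁻¹⁴ / 2.186 × 10⁶ = 1.070 × 10⁻²⁰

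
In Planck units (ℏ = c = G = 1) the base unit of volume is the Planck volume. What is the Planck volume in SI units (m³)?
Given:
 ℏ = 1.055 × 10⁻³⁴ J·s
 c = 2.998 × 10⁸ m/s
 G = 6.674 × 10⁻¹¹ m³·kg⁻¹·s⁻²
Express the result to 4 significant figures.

4.224 × 10⁻¹⁰⁵ m³

V_P = (ℏG/c³)^(3/2)
  = √(1.784 × 10⁻²⁰⁹)
  = 4.224 × 10⁻¹⁰⁵ m³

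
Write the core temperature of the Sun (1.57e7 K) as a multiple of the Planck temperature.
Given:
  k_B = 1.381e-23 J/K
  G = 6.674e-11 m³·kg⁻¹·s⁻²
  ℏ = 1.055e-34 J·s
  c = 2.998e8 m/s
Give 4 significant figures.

1.108e-25

Planck temperature: T_P = √(ℏc⁵/G) / k_B = 1.417e32 K.
1.57e7 / 1.417e32 = 1.108e-25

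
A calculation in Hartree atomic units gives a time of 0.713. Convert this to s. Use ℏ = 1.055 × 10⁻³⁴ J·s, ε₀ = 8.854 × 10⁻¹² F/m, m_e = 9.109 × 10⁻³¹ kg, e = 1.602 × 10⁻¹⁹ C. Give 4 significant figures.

1.728 × 10⁻¹⁷ s

One atomic unit of time: τ_au = (4πε₀)²ℏ³/(m_e e⁴) = 2.423 × 10⁻¹⁷ s.
0.713 × 2.423 × 10⁻¹⁷ s = 1.728 × 10⁻¹⁷ s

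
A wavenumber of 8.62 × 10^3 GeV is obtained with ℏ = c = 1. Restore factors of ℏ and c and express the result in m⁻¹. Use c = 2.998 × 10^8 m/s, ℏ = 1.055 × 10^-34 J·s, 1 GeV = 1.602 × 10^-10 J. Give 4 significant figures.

4.366 × 10^19 m⁻¹

Inverse length is [E]/(ℏc).
1 GeV → 1/(ℏc) × (1 GeV in J) = 5.065 × 10^15 m⁻¹.
Result: 8.62 × 10^3 × 5.065 × 10^15 = 4.366 × 10^19 m⁻¹.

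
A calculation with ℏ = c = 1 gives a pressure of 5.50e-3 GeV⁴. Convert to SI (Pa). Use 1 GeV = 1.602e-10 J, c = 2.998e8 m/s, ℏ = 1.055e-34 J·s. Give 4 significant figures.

1.145e35 Pa

Pressure is [E]/[L]³ = [E]⁴/(ℏc)³.
1 GeV⁴ → 1/(ℏc)³ × (1 GeV in J)⁴ = 2.082e37 Pa.
Result: 5.50e-3 × 2.082e37 = 1.145e35 Pa.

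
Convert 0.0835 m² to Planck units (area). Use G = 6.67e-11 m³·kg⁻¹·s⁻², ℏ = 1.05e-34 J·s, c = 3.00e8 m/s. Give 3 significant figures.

Planck area: A_P = ℏG/c³ = 2.59e-70 m².
0.0835 / 2.59e-70 = 3.22e68

3.22e68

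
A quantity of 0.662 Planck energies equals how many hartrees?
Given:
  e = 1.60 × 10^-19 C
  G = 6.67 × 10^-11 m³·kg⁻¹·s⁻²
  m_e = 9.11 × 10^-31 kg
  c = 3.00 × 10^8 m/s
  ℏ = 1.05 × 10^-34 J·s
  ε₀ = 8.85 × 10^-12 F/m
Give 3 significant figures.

Planck energy: E_P = √(ℏc⁵/G) = 1.96 × 10^9 J
hartree: E_h = m_e e⁴/(4πε₀ℏ)² = 4.38 × 10^-18 J
0.662 × 1.96 × 10^9 / 4.38 × 10^-18 = 2.96 × 10^26

2.96 × 10^26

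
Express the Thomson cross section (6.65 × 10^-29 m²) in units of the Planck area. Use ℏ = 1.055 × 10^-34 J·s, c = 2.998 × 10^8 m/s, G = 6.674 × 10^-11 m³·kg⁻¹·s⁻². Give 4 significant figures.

Planck area: A_P = ℏG/c³ = 2.613 × 10^-70 m².
6.65 × 10^-29 / 2.613 × 10^-70 = 2.545 × 10^41

2.545 × 10^41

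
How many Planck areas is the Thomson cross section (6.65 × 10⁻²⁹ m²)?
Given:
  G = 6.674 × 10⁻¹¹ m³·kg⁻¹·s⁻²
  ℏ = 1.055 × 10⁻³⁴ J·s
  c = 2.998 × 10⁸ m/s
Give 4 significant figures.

Planck area: A_P = ℏG/c³ = 2.613 × 10⁻⁷⁰ m².
6.65 × 10⁻²⁹ / 2.613 × 10⁻⁷⁰ = 2.545 × 10⁴¹

2.545 × 10⁴¹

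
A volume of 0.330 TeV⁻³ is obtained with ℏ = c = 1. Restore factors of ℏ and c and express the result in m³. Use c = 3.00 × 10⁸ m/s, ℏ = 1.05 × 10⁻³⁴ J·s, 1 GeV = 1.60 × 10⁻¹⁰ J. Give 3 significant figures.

2.52 × 10⁻⁵⁷ m³

Volume is [L]³ = [E]⁻³·(ℏc)³.
1 GeV⁻³ → (ℏc)³ × (1 GeV in J)⁻³ = 7.63 × 10⁻⁴⁸ m³.
Convert the energy scale: 0.330 TeV⁻³ = 3.30 × 10⁻¹⁰ GeV⁻³.
Result: 3.30 × 10⁻¹⁰ × 7.63 × 10⁻⁴⁸ = 2.52 × 10⁻⁵⁷ m³.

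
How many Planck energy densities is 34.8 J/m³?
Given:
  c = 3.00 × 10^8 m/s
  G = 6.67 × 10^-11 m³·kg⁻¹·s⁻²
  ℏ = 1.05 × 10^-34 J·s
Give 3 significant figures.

7.43 × 10^-113

Planck energy density: u_P = c⁷/(ℏG²) = 4.68 × 10^113 J/m³.
34.8 / 4.68 × 10^113 = 7.43 × 10^-113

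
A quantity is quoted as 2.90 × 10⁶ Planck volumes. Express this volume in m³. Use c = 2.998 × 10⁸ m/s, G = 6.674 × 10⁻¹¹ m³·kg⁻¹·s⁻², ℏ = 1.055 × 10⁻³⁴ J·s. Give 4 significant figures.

1.225 × 10⁻⁹⁸ m³

One Planck volume: V_P = (ℏG/c³)^(3/2) = 4.224 × 10⁻¹⁰⁵ m³.
2.90 × 10⁶ × 4.224 × 10⁻¹⁰⁵ m³ = 1.225 × 10⁻⁹⁸ m³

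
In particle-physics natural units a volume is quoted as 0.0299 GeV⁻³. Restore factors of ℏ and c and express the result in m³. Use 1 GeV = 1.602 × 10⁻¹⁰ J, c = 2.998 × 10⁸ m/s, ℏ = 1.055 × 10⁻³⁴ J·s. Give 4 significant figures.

Volume is [L]³ = [E]⁻³·(ℏc)³.
1 GeV⁻³ → (ℏc)³ × (1 GeV in J)⁻³ = 7.696 × 10⁻⁴⁸ m³.
Result: 0.0299 × 7.696 × 10⁻⁴⁸ = 2.301 × 10⁻⁴⁹ m³.

2.301 × 10⁻⁴⁹ m³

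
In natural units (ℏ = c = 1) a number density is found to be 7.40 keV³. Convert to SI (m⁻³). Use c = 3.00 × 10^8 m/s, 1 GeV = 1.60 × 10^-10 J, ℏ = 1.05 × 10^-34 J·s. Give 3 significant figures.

9.70 × 10^29 m⁻³

Number density is [L]⁻³ = [E]³/(ℏc)³.
1 GeV³ → 1/(ℏc)³ × (1 GeV in J)³ = 1.31 × 10^47 m⁻³.
Convert the energy scale: 7.40 keV³ = 7.40 × 10^-18 GeV³.
Result: 7.40 × 10^-18 × 1.31 × 10^47 = 9.70 × 10^29 m⁻³.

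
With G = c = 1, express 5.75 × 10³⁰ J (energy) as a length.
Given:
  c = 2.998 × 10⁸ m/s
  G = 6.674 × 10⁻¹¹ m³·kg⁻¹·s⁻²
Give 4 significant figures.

Energy → length via G/c⁴.
5.75 × 10³⁰ J × (G/c⁴) = 4.750 × 10⁻¹⁴ m

4.750 × 10⁻¹⁴ m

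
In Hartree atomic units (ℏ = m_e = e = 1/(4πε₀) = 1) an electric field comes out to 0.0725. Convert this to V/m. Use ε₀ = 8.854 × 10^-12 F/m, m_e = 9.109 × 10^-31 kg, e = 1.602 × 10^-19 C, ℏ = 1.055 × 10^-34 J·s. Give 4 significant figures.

One atomic unit of electric field: E_au = E_h/(e a₀) = m_e²e⁵/((4πε₀)³ℏ⁴) = 5.131 × 10^11 V/m.
0.0725 × 5.131 × 10^11 V/m = 3.720 × 10^10 V/m

3.720 × 10^10 V/m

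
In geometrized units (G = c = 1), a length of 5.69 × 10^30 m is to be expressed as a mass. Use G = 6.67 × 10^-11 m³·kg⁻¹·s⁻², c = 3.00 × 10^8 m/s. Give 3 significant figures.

7.68 × 10^57 kg

Length → mass via c²/G.
5.69 × 10^30 m × (c²/G) = 7.68 × 10^57 kg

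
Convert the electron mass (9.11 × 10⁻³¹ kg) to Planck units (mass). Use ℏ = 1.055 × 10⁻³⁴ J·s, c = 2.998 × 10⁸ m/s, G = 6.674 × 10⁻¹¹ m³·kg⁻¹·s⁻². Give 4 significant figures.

Planck mass: m_P = √(ℏc/G) = 2.177 × 10⁻⁸ kg.
9.11 × 10⁻³¹ / 2.177 × 10⁻⁸ = 4.185 × 10⁻²³

4.185 × 10⁻²³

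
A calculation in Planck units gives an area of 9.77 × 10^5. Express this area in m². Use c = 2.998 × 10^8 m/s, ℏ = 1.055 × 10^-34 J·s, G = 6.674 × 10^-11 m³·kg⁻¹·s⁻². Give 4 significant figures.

One Planck area: A_P = ℏG/c³ = 2.613 × 10^-70 m².
9.77 × 10^5 × 2.613 × 10^-70 m² = 2.553 × 10^-64 m²

2.553 × 10^-64 m²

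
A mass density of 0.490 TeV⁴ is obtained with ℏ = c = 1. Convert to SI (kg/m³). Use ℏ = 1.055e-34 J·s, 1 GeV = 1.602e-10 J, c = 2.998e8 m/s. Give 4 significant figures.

Mass density is [E]/(c²[L]³) = [E]⁴/(ℏ³c⁵).
1 GeV⁴ → 1/(ℏ³c⁵) × (1 GeV in J)⁴ = 2.316e20 kg/m³.
Convert the energy scale: 0.490 TeV⁴ = 4.90e11 GeV⁴.
Result: 4.90e11 × 2.316e20 = 1.135e32 kg/m³.

1.135e32 kg/m³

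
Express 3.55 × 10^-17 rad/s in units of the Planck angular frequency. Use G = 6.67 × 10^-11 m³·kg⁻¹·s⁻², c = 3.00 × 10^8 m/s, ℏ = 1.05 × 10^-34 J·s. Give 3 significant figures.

Planck angular frequency: ω_P = √(c⁵/(ℏG)) = 1.86 × 10^43 rad/s.
3.55 × 10^-17 / 1.86 × 10^43 = 1.91 × 10^-60

1.91 × 10^-60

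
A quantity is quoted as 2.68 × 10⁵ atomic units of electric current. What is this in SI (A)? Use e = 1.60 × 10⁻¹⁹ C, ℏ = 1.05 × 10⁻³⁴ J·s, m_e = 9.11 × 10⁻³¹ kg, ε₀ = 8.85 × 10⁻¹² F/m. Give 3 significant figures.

One atomic unit of electric current: I_au = e E_h/ℏ = m_e e⁵/((4πε₀)²ℏ³) = 6.67 × 10⁻³ A.
2.68 × 10⁵ × 6.67 × 10⁻³ A = 1.79 × 10³ A

1.79 × 10³ A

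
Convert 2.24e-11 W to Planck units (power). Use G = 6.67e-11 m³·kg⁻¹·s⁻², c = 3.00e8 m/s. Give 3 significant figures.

Planck power: P_P = c⁵/G = 3.64e52 W.
2.24e-11 / 3.64e52 = 6.15e-64

6.15e-64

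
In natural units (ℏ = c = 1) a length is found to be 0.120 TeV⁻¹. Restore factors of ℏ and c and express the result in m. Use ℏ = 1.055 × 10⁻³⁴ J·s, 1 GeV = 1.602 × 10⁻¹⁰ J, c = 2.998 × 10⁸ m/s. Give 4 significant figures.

2.369 × 10⁻²⁰ m

A length is [E]⁻¹ in ℏ=c=1; restore one factor of ℏc.
1 GeV⁻¹ → ℏc × (1 GeV in J)⁻¹ = 1.974 × 10⁻¹⁶ m.
Convert the energy scale: 0.120 TeV⁻¹ = 1.20 × 10⁻⁴ GeV⁻¹.
Result: 1.20 × 10⁻⁴ × 1.974 × 10⁻¹⁶ = 2.369 × 10⁻²⁰ m.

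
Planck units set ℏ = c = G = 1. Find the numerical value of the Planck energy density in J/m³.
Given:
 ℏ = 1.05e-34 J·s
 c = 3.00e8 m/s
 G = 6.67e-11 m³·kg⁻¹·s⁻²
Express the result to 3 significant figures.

From ℏ = c = G = 1 the energy density scale is u_P = c⁷/(ℏG²).
  = 2.19e59 / 4.67e-55
  = 4.68e113 J/m³

4.68e113 J/m³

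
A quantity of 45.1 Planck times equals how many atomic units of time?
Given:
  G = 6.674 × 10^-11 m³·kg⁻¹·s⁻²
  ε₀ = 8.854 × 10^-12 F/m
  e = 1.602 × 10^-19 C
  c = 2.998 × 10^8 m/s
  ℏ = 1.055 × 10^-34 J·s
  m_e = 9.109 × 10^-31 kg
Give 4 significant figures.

1.004 × 10^-25

Planck time: t_P = √(ℏG/c⁵) = 5.392 × 10^-44 s
atomic unit of time: τ_au = (4πε₀)²ℏ³/(m_e e⁴) = 2.423 × 10^-17 s
45.1 × 5.392 × 10^-44 / 2.423 × 10^-17 = 1.004 × 10^-25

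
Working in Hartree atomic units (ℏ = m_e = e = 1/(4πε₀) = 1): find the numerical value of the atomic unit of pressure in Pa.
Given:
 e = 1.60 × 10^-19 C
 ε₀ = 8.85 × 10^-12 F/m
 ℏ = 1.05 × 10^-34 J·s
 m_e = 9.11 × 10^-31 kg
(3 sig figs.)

3.01 × 10^13 Pa

From ℏ = m_e = e = 1/(4πε₀) = 1 the pressure scale is P_au = E_h/a₀³ = m_e⁴e¹⁰/((4πε₀)⁵ℏ⁸).
E_h = 4.38 × 10^-18 J
a₀ = 5.26 × 10^-11 m
E_h/a₀³ = 3.01 × 10^13 Pa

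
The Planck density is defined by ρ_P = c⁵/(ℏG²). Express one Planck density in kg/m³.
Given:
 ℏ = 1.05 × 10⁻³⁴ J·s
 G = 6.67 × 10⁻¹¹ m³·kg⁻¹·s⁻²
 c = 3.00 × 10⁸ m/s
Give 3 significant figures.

5.20 × 10⁹⁶ kg/m³

ρ_P = c⁵/(ℏG²)
  = 2.43 × 10⁴² / 4.67 × 10⁻⁵⁵
  = 5.20 × 10⁹⁶ kg/m³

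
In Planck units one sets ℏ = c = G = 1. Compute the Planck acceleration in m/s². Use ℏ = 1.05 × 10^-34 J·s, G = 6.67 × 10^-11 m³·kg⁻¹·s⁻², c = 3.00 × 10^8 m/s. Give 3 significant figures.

5.59 × 10^51 m/s²

a_P = √(c⁷/(ℏG))
  = √(3.12 × 10^103)
  = 5.59 × 10^51 m/s²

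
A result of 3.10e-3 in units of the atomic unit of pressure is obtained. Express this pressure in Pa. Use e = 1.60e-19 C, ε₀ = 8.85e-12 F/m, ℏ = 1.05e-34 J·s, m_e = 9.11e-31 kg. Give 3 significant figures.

One atomic unit of pressure: P_au = E_h/a₀³ = m_e⁴e¹⁰/((4πε₀)⁵ℏ⁸) = 3.01e13 Pa.
3.10e-3 × 3.01e13 Pa = 9.34e10 Pa

9.34e10 Pa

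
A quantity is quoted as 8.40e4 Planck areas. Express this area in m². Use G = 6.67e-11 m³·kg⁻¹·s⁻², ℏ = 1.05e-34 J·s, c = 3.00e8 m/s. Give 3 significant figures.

One Planck area: A_P = ℏG/c³ = 2.59e-70 m².
8.40e4 × 2.59e-70 m² = 2.18e-65 m²

2.18e-65 m²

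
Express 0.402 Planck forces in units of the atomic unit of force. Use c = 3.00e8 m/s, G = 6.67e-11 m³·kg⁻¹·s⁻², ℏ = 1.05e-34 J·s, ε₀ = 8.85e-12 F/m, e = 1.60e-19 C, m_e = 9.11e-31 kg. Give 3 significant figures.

5.86e50

Planck force: F_P = c⁴/G = 1.21e44 N
atomic unit of force: F_au = E_h/a₀ = m_e²e⁶/((4πε₀)³ℏ⁴) = 8.33e-8 N
0.402 × 1.21e44 / 8.33e-8 = 5.86e50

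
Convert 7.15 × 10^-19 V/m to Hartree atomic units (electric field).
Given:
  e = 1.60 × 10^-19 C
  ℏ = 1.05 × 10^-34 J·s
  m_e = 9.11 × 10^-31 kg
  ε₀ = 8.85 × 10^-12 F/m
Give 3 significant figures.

1.37 × 10^-30

atomic unit of electric field: E_au = E_h/(e a₀) = m_e²e⁵/((4πε₀)³ℏ⁴) = 5.20 × 10^11 V/m.
7.15 × 10^-19 / 5.20 × 10^11 = 1.37 × 10^-30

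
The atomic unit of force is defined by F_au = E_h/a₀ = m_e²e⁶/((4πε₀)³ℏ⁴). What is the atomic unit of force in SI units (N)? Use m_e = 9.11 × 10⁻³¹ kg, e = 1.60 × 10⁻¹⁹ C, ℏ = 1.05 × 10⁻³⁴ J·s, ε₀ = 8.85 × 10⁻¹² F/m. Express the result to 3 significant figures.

F_au = E_h/a₀ = m_e²e⁶/((4πε₀)³ℏ⁴)
E_h = 4.38 × 10⁻¹⁸ J
a₀ = 5.26 × 10⁻¹¹ m
E_h/a₀ = 8.33 × 10⁻⁸ N

8.33 × 10⁻⁸ N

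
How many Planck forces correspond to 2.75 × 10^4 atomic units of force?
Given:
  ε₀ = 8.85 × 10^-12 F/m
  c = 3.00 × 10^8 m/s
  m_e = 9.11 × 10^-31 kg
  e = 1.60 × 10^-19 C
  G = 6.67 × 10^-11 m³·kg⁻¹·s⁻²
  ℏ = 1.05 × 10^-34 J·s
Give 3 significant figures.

1.89 × 10^-47

atomic unit of force: F_au = E_h/a₀ = m_e²e⁶/((4πε₀)³ℏ⁴) = 8.33 × 10^-8 N
Planck force: F_P = c⁴/G = 1.21 × 10^44 N
2.75 × 10^4 × 8.33 × 10^-8 / 1.21 × 10^44 = 1.89 × 10^-47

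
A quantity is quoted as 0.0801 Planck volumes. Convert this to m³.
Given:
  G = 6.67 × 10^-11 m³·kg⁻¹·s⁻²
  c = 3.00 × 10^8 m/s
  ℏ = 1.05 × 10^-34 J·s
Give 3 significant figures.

3.35 × 10^-106 m³

One Planck volume: V_P = (ℏG/c³)^(3/2) = 4.18 × 10^-105 m³.
0.0801 × 4.18 × 10^-105 m³ = 3.35 × 10^-106 m³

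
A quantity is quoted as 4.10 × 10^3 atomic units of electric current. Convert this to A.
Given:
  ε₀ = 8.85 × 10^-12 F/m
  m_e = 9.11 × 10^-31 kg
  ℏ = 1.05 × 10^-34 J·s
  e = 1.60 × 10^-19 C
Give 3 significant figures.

27.4 A

One atomic unit of electric current: I_au = e E_h/ℏ = m_e e⁵/((4πε₀)²ℏ³) = 6.67 × 10^-3 A.
4.10 × 10^3 × 6.67 × 10^-3 A = 27.4 A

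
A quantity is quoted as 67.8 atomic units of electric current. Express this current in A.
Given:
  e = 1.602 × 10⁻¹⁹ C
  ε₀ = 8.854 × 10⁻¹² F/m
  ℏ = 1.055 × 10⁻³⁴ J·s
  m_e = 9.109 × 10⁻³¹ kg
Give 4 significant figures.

0.4483 A

One atomic unit of electric current: I_au = e E_h/ℏ = m_e e⁵/((4πε₀)²ℏ³) = 6.612 × 10⁻³ A.
67.8 × 6.612 × 10⁻³ A = 0.4483 A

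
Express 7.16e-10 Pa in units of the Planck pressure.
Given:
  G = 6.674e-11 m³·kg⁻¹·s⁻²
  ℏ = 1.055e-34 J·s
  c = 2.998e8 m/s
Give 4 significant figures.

Planck pressure: p_P = c⁷/(ℏG²) = 4.632e113 Pa.
7.16e-10 / 4.632e113 = 1.546e-123

1.546e-123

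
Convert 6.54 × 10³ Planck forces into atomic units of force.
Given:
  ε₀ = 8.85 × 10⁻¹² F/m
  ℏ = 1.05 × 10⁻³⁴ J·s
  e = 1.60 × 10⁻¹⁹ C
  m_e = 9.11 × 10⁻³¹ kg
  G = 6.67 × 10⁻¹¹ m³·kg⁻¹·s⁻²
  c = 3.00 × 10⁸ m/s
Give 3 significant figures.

Planck force: F_P = c⁴/G = 1.21 × 10⁴⁴ N
atomic unit of force: F_au = E_h/a₀ = m_e²e⁶/((4πε₀)³ℏ⁴) = 8.33 × 10⁻⁸ N
6.54 × 10³ × 1.21 × 10⁴⁴ / 8.33 × 10⁻⁸ = 9.54 × 10⁵⁴

9.54 × 10⁵⁴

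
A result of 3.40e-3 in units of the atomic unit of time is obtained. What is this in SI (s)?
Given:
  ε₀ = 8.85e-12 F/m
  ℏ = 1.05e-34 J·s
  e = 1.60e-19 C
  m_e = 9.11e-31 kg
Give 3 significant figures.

One atomic unit of time: τ_au = (4πε₀)²ℏ³/(m_e e⁴) = 2.40e-17 s.
3.40e-3 × 2.40e-17 s = 8.15e-20 s

8.15e-20 s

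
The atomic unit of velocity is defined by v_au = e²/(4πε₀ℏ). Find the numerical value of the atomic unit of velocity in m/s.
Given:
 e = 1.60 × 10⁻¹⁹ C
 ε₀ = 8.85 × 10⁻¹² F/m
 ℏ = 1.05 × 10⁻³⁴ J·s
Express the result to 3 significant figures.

2.19 × 10⁶ m/s

v_au = e²/(4πε₀ℏ)
  = 2.56 × 10⁻³⁸ / 1.17 × 10⁻⁴⁴
  = 2.19 × 10⁶ m/s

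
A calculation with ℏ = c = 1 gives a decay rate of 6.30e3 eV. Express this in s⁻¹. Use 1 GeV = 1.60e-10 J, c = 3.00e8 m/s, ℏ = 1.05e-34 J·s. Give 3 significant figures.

9.60e18 s⁻¹

A rate is [E]/ℏ; divide by ℏ.
1 GeV → 1/ℏ × (1 GeV in J) = 1.52e24 s⁻¹.
Convert the energy scale: 6.30e3 eV = 6.30e-6 GeV.
Result: 6.30e-6 × 1.52e24 = 9.60e18 s⁻¹.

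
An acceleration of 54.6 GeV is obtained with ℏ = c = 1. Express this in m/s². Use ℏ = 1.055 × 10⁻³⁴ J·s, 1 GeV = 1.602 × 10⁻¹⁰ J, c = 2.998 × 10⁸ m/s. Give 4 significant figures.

Acceleration is [L]/[T]² = c·[E]/ℏ.
1 GeV → c/ℏ × (1 GeV in J) = 4.552 × 10³² m/s².
Result: 54.6 × 4.552 × 10³² = 2.486 × 10³⁴ m/s².

2.486 × 10³⁴ m/s²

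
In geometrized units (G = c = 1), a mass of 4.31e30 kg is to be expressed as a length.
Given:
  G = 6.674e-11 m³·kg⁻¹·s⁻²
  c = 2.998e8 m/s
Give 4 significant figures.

3.200e3 m

In G = c = 1 units mass has dimensions of length; the conversion factor is G/c².
4.31e30 kg × (G/c²) = 3.200e3 m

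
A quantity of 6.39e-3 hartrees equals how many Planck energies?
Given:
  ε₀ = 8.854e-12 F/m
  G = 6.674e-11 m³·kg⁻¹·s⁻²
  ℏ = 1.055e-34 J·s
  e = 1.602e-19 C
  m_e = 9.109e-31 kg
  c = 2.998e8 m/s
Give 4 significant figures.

1.422e-29

hartree: E_h = m_e e⁴/(4πε₀ℏ)² = 4.354e-18 J
Planck energy: E_P = √(ℏc⁵/G) = 1.957e9 J
6.39e-3 × 4.354e-18 / 1.957e9 = 1.422e-29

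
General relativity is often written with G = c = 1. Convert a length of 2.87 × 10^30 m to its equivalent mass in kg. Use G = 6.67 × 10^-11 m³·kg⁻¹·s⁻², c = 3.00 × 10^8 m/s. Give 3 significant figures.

Length → mass via c²/G.
2.87 × 10^30 m × (c²/G) = 3.87 × 10^57 kg

3.87 × 10^57 kg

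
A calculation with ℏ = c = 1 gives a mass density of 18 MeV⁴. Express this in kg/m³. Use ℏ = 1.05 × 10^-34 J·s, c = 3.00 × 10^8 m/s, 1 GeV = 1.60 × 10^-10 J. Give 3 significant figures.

Mass density is [E]/(c²[L]³) = [E]⁴/(ℏ³c⁵).
1 GeV⁴ → 1/(ℏ³c⁵) × (1 GeV in J)⁴ = 2.33 × 10^20 kg/m³.
Convert the energy scale: 18 MeV⁴ = 1.80 × 10^-11 GeV⁴.
Result: 1.80 × 10^-11 × 2.33 × 10^20 = 4.19 × 10^9 kg/m³.

4.19 × 10^9 kg/m³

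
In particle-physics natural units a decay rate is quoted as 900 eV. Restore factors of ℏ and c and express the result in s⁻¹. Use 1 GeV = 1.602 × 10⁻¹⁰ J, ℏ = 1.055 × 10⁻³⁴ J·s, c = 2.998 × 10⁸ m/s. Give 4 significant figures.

1.367 × 10¹⁸ s⁻¹

A rate is [E]/ℏ; divide by ℏ.
1 GeV → 1/ℏ × (1 GeV in J) = 1.518 × 10²⁴ s⁻¹.
Convert the energy scale: 900 eV = 9.00 × 10⁻⁷ GeV.
Result: 9.00 × 10⁻⁷ × 1.518 × 10²⁴ = 1.367 × 10¹⁸ s⁻¹.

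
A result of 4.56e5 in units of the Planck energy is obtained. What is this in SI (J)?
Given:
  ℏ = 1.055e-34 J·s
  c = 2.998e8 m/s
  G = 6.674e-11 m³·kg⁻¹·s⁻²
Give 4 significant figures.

8.922e14 J

One Planck energy: E_P = √(ℏc⁵/G) = 1.957e9 J.
4.56e5 × 1.957e9 J = 8.922e14 J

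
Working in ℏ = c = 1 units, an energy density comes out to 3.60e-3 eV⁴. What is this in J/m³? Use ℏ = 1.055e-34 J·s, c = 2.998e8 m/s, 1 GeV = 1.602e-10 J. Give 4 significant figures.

[E]/[L]³ = [E]⁴/(ℏc)³; restore (ℏc)⁻³.
1 GeV⁴ → 1/(ℏc)³ × (1 GeV in J)⁴ = 2.082e37 J/m³.
Convert the energy scale: 3.60e-3 eV⁴ = 3.60e-39 GeV⁴.
Result: 3.60e-39 × 2.082e37 = 0.07494 J/m³.

0.07494 J/m³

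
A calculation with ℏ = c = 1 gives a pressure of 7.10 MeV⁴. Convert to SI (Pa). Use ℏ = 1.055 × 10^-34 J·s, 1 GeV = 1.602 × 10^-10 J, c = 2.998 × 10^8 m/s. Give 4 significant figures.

1.478 × 10^26 Pa

Pressure is [E]/[L]³ = [E]⁴/(ℏc)³.
1 GeV⁴ → 1/(ℏc)³ × (1 GeV in J)⁴ = 2.082 × 10^37 Pa.
Convert the energy scale: 7.10 MeV⁴ = 7.10 × 10^-12 GeV⁴.
Result: 7.10 × 10^-12 × 2.082 × 10^37 = 1.478 × 10^26 Pa.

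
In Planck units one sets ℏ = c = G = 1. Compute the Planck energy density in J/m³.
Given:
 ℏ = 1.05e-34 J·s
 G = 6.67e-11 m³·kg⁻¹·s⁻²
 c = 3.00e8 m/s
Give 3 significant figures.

4.68e113 J/m³

u_P = c⁷/(ℏG²)
  = 2.19e59 / 4.67e-55
  = 4.68e113 J/m³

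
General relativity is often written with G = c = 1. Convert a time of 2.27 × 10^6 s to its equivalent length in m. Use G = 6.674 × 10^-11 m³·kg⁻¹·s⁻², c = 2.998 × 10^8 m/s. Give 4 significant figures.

6.805 × 10^14 m

Time → length via c.
2.27 × 10^6 s × (c) = 6.805 × 10^14 m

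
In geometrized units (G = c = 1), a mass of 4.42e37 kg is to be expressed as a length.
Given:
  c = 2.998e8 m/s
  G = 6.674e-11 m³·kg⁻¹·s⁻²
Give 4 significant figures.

In G = c = 1 units mass has dimensions of length; the conversion factor is G/c².
4.42e37 kg × (G/c²) = 3.282e10 m

3.282e10 m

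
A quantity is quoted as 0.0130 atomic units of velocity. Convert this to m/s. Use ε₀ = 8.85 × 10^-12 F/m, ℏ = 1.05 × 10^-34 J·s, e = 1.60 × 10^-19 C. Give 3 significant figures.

2.85 × 10^4 m/s

One atomic unit of velocity: v_au = e²/(4πε₀ℏ) = 2.19 × 10^6 m/s.
0.0130 × 2.19 × 10^6 m/s = 2.85 × 10^4 m/s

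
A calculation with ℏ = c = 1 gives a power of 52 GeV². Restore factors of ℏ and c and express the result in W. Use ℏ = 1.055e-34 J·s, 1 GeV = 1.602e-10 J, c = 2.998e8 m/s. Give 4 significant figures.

1.265e16 W

Power is [E]/[T] = [E]²/ℏ.
1 GeV² → 1/ℏ × (1 GeV in J)² = 2.433e14 W.
Result: 52 × 2.433e14 = 1.265e16 W.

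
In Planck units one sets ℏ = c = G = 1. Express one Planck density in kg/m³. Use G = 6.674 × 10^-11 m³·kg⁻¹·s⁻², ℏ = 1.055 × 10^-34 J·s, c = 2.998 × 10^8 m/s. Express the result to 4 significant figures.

ρ_P = c⁵/(ℏG²)
  = 2.422 × 10^42 / 4.699 × 10^-55
  = 5.154 × 10^96 kg/m³

5.154 × 10^96 kg/m³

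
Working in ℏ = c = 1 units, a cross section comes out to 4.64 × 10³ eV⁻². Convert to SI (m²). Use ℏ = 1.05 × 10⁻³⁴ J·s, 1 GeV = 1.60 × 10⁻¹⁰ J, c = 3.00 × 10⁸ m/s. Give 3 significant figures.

1.80 × 10⁻¹⁰ m²

Area is [L]² = [E]⁻²·(ℏc)²; restore (ℏc)².
1 GeV⁻² → (ℏc)² × (1 GeV in J)⁻² = 3.88 × 10⁻³² m².
Convert the energy scale: 4.64 × 10³ eV⁻² = 4.64 × 10²¹ GeV⁻².
Result: 4.64 × 10²¹ × 3.88 × 10⁻³² = 1.80 × 10⁻¹⁰ m².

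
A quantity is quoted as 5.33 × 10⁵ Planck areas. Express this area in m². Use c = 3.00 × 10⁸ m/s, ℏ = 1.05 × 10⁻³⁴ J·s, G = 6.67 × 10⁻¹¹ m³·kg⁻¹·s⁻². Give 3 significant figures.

1.38 × 10⁻⁶⁴ m²

One Planck area: A_P = ℏG/c³ = 2.59 × 10⁻⁷⁰ m².
5.33 × 10⁵ × 2.59 × 10⁻⁷⁰ m² = 1.38 × 10⁻⁶⁴ m²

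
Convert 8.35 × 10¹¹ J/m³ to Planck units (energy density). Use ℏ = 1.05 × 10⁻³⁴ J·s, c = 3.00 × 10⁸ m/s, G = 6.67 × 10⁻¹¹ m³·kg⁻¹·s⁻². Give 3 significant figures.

Planck energy density: u_P = c⁷/(ℏG²) = 4.68 × 10¹¹³ J/m³.
8.35 × 10¹¹ / 4.68 × 10¹¹³ = 1.78 × 10⁻¹⁰²

1.78 × 10⁻¹⁰²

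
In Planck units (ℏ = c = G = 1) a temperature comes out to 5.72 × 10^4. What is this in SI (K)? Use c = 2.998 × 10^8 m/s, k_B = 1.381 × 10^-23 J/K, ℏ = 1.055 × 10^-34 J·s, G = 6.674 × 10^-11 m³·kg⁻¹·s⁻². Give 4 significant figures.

One Planck temperature: T_P = √(ℏc⁵/G) / k_B = 1.417 × 10^32 K.
5.72 × 10^4 × 1.417 × 10^32 K = 8.104 × 10^36 K

8.104 × 10^36 K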